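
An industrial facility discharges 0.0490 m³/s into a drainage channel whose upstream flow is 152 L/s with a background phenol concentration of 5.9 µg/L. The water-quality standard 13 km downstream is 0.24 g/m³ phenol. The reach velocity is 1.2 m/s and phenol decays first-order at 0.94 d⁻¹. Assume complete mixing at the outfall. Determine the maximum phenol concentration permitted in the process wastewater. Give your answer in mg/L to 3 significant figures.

1.09 mg/L

152 L/s = 0.152 m³/s.
5.9 µg/L = 0.0059 mg/L.
Travel time to the compliance point: t = 1.3e+04/1.2 = 1.083e+04 s = 0.1254 d; decay factor exp(−0.94·0.1254) = 0.8888.
So the concentration just after mixing may be at most 0.24/0.8888 = 0.27 mg/L.
Mass balance: 0.27·0.201 = 0.049·Cₑ + 0.152·0.0059.
Cₑ = (0.05427 − 0.0008968) / 0.049 = 1.089 mg/L.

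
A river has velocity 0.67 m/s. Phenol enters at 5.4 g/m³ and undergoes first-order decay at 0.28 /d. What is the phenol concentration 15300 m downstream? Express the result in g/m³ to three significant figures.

Travel time t = 15300 m / 0.67 m/s = 1.53e+04/0.67 = 2.284e+04 s = 0.2643 d.
First-order decay: C = 5.4·exp(−0.28·0.2643) = 5.4·0.9287 = 5.015 g/m³.

5.01 g/m³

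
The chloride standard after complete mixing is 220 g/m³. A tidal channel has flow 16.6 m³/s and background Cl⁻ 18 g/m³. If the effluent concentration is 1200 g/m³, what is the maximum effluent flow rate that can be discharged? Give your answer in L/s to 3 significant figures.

Mass balance at complete mixing: C_std·(Q_w + Q_r) = Q_w·C_e + Q_r·C_b.
Rearranging, Q_w = Q_r·(C_std − C_b)/(C_e − C_std) = 16.6·(220 − 18) / (1200 − 220) = 3.422 m³/s.
= 3422 L/s.

3420 L/s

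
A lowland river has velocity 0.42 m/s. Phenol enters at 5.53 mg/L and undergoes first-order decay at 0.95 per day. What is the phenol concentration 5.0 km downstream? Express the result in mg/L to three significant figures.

Travel time t = 5.0 km / 0.42 m/s = 5000/0.42 = 1.19e+04 s = 0.1378 d.
First-order decay: C = 5.53·exp(−0.95·0.1378) = 5.53·0.8773 = 4.852 mg/L.

4.85 mg/L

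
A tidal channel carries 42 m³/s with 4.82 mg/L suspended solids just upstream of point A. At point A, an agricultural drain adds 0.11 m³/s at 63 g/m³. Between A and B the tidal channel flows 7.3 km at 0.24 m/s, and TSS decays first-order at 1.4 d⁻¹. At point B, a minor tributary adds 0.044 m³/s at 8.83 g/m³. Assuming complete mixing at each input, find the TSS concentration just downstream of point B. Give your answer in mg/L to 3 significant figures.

After input A: C = (42·4.82 + 0.11·63) / 42.11 = 4.972 mg/L.
Over the 7.3 km reach to input B (t = 3.042e+04 s = 0.352 d), decay gives C = 4.972·exp(−1.4·0.352) = 3.037 mg/L.
After input B: C = (42.11·3.037 + 0.044·8.83) / 42.15 = 3.043 mg/L.

3.04 mg/L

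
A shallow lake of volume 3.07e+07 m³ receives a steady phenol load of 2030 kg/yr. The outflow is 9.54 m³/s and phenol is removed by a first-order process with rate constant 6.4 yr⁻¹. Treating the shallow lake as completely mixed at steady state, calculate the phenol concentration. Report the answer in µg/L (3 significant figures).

4.08 µg/L

Outflow Q = 9.54 m³/s × 3.156e+07 s/yr = 3.011e+08 m³/yr.
Steady-state CSTR mass balance: W = Q·C + k·V·C, so C = W/(Q + kV).
Q + kV = 3.011e+08 + 6.4·3.07e+07 = 4.975e+08 m³/yr.
C = 2030/4.975e+08 = 4.08e-06 kg/m³ = 0.00408 mg/L = 4.08 µg/L.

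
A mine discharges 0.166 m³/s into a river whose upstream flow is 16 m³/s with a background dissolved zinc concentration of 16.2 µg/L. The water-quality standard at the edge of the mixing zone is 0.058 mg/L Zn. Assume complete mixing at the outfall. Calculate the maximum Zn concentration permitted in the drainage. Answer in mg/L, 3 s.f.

4.09 mg/L

16.2 µg/L = 0.0162 mg/L.
Mass balance: 0.058·16.17 = 0.166·Cₑ + 16·0.0162.
Cₑ = (0.9376 − 0.2592) / 0.166 = 4.087 mg/L.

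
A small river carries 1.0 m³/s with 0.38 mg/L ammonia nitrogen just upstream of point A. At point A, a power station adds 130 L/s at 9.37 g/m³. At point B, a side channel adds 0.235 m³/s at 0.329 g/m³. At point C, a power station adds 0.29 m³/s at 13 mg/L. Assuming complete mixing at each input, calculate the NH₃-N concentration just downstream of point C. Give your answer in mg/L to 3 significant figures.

3.29 mg/L

130 L/s = 0.13 m³/s.
After input A: C = (1·0.38 + 0.13·9.37) / 1.13 = 1.414 mg/L.
After input B: C = (1.13·1.414 + 0.235·0.329) / 1.365 = 1.227 mg/L.
After input C: C = (1.365·1.227 + 0.29·13) / 1.655 = 3.29 mg/L.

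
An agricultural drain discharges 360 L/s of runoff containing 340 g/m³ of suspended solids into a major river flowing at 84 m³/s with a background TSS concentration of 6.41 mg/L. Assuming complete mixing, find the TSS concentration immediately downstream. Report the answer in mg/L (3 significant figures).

7.83 mg/L

360 L/s = 0.36 m³/s.
By mass balance at complete mixing, C = (0.36·340 + 84·6.41) / (0.36 + 84) = 660.8/84.36 = 7.834 mg/L.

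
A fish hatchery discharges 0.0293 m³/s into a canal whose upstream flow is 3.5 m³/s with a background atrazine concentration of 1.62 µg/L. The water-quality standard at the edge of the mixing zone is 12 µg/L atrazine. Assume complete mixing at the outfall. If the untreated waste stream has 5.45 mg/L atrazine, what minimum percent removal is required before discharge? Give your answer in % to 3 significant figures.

77.0 %

1.62 µg/L = 0.00162 mg/L.
12 µg/L = 0.012 mg/L.
Mass balance: 0.012·3.529 = 0.0293·Cₑ + 3.5·0.00162.
Cₑ = (0.04235 − 0.00567) / 0.0293 = 1.252 mg/L.
Required removal = 1 − 1.252/5.45 = 77.03 %.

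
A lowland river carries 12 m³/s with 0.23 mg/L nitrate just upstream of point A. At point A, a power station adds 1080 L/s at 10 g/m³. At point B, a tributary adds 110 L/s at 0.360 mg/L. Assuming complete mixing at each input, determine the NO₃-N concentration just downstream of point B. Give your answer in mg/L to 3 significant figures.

1.03 mg/L

1080 L/s = 1.08 m³/s.
After input A: C = (12·0.23 + 1.08·10) / 13.08 = 1.037 mg/L.
110 L/s = 0.11 m³/s.
After input B: C = (13.08·1.037 + 0.11·0.36) / 13.19 = 1.031 mg/L.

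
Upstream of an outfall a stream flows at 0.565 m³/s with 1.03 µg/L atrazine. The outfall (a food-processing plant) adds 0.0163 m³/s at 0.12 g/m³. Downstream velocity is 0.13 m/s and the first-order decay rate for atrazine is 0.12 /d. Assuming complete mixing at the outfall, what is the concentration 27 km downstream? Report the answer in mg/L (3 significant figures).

0.00327 mg/L

1.03 µg/L = 0.00103 mg/L.
After complete mixing, C₀ = (0.0163·0.12 + 0.565·0.00103) / 0.5813 = 0.004366 mg/L.
Travel time t = 2.7e+04 m / 0.13 m/s = 2.077e+05 s = 2.404 d.
C = 0.004366·exp(−0.12·2.404) = 0.004366·0.7494 = 0.003272 mg/L.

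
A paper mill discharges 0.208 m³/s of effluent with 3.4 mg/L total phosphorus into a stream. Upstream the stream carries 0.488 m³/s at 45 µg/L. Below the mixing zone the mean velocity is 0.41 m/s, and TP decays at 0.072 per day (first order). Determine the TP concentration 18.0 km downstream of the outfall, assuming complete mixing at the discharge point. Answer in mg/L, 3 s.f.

1.01 mg/L

45 µg/L = 0.045 mg/L.
After complete mixing, C₀ = (0.208·3.4 + 0.488·0.045) / 0.696 = 1.048 mg/L.
Travel time t = 1.8e+04 m / 0.41 m/s = 4.39e+04 s = 0.5081 d.
C = 1.048·exp(−0.072·0.5081) = 1.048·0.9641 = 1.01 mg/L.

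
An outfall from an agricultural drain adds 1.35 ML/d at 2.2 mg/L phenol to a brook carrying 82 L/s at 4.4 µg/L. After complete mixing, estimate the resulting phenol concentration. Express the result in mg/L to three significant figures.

1.35 ML/d = 0.01562 m³/s.
82 L/s = 0.082 m³/s.
4.4 µg/L = 0.0044 mg/L.
Conservation of mass across the mixing zone: C = (0.01562·2.2 + 0.082·0.0044) / (0.01562 + 0.082) = 0.03474/0.09763 = 0.3558 mg/L.

0.356 mg/L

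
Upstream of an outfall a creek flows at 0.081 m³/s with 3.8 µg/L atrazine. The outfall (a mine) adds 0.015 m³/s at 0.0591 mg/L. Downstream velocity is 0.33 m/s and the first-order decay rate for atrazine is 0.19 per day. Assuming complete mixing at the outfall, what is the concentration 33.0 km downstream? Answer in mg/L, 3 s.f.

0.00998 mg/L

3.8 µg/L = 0.0038 mg/L.
After complete mixing, C₀ = (0.015·0.0591 + 0.081·0.0038) / 0.096 = 0.01244 mg/L.
Travel time t = 3.3e+04 m / 0.33 m/s = 1e+05 s = 1.157 d.
C = 0.01244·exp(−0.19·1.157) = 0.01244·0.8026 = 0.009985 mg/L.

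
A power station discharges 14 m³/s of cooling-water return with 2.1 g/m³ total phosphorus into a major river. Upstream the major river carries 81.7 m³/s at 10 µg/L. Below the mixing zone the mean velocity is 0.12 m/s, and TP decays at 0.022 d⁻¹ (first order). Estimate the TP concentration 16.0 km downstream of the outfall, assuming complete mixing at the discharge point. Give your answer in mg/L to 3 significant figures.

10 µg/L = 0.01 mg/L.
After complete mixing, C₀ = (14·2.1 + 81.7·0.01) / 95.7 = 0.3157 mg/L.
Travel time t = 1.6e+04 m / 0.12 m/s = 1.333e+05 s = 1.543 d.
C = 0.3157·exp(−0.022·1.543) = 0.3157·0.9666 = 0.3052 mg/L.

0.305 mg/L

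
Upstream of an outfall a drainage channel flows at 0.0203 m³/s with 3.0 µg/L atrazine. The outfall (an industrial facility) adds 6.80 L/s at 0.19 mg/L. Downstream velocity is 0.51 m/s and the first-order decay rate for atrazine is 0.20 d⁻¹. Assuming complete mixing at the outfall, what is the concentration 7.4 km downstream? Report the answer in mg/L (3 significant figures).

0.0483 mg/L

6.80 L/s = 0.0068 m³/s.
3.0 µg/L = 0.003 mg/L.
After complete mixing, C₀ = (0.0068·0.19 + 0.0203·0.003) / 0.0271 = 0.04992 mg/L.
Travel time t = 7400 m / 0.51 m/s = 1.451e+04 s = 0.1679 d.
C = 0.04992·exp(−0.20·0.1679) = 0.04992·0.967 = 0.04827 mg/L.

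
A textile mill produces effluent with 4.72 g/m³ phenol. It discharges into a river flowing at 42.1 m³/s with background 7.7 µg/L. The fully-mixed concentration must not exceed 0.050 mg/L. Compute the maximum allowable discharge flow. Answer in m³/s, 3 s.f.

0.381 m³/s

7.7 µg/L = 0.0077 mg/L.
Mass balance at complete mixing: C_std·(Q_w + Q_r) = Q_w·C_e + Q_r·C_b.
Rearranging, Q_w = Q_r·(C_std − C_b)/(C_e − C_std) = 42.1·(0.05 − 0.0077) / (4.72 − 0.05) = 0.3813 m³/s.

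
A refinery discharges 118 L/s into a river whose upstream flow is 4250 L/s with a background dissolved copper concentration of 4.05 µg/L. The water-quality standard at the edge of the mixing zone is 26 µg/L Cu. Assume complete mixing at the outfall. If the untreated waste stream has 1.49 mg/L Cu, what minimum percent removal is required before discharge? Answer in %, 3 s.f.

118 L/s = 0.118 m³/s.
4250 L/s = 4.25 m³/s.
4.05 µg/L = 0.00405 mg/L.
26 µg/L = 0.026 mg/L.
Mass balance: 0.026·4.368 = 0.118·Cₑ + 4.25·0.00405.
Cₑ = (0.1136 − 0.01721) / 0.118 = 0.8166 mg/L.
Required removal = 1 − 0.8166/1.49 = 45.2 %.

45.2 %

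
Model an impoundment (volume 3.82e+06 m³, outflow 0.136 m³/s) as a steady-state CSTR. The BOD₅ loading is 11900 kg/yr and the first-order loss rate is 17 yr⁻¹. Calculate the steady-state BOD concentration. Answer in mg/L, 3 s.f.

0.172 mg/L

Outflow Q = 0.136 m³/s × 3.156e+07 s/yr = 4.292e+06 m³/yr.
Steady-state CSTR mass balance: W = Q·C + k·V·C, so C = W/(Q + kV).
Q + kV = 4.292e+06 + 17·3.82e+06 = 6.923e+07 m³/yr.
C = 11900/6.923e+07 = 0.0001719 kg/m³ = 0.1719 mg/L.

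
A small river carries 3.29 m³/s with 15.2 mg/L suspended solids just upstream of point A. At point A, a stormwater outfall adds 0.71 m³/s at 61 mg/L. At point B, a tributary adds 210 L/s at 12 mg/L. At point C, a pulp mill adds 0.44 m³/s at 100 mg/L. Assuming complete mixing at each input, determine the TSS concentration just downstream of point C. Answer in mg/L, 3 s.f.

After input A: C = (3.29·15.2 + 0.71·61) / 4 = 23.33 mg/L.
210 L/s = 0.21 m³/s.
After input B: C = (4·23.33 + 0.21·12) / 4.21 = 22.76 mg/L.
After input C: C = (4.21·22.76 + 0.44·100) / 4.65 = 30.07 mg/L.

30.1 mg/L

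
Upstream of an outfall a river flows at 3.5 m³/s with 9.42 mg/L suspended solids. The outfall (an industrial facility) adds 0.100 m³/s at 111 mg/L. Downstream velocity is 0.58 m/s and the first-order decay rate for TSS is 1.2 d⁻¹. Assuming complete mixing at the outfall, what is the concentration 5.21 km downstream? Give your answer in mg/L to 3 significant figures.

After complete mixing, C₀ = (0.1·111 + 3.5·9.42) / 3.6 = 12.24 mg/L.
Travel time t = 5210 m / 0.58 m/s = 8983 s = 0.104 d.
C = 12.24·exp(−1.2·0.104) = 12.24·0.8827 = 10.81 mg/L.

10.8 mg/L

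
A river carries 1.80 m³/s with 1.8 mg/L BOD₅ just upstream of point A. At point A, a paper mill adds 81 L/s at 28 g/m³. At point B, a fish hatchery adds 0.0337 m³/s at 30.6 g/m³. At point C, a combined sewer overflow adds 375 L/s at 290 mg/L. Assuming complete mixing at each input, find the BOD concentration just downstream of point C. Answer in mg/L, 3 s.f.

50.4 mg/L

81 L/s = 0.081 m³/s.
After input A: C = (1.8·1.8 + 0.081·28) / 1.881 = 2.928 mg/L.
After input B: C = (1.881·2.928 + 0.0337·30.6) / 1.915 = 3.415 mg/L.
375 L/s = 0.375 m³/s.
After input C: C = (1.915·3.415 + 0.375·290) / 2.29 = 50.35 mg/L.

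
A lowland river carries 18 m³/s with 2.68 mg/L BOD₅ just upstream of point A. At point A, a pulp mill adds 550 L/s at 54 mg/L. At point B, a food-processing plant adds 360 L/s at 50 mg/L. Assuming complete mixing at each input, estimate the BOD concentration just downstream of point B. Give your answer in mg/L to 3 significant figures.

550 L/s = 0.55 m³/s.
After input A: C = (18·2.68 + 0.55·54) / 18.55 = 4.202 mg/L.
360 L/s = 0.36 m³/s.
After input B: C = (18.55·4.202 + 0.36·50) / 18.91 = 5.074 mg/L.

5.07 mg/L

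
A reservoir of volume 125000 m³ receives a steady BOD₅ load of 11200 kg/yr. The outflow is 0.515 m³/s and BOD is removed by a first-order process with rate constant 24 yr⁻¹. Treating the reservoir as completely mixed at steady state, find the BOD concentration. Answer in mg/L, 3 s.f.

0.582 mg/L

Outflow Q = 0.515 m³/s × 3.156e+07 s/yr = 1.625e+07 m³/yr.
Steady-state CSTR mass balance: W = Q·C + k·V·C, so C = W/(Q + kV).
Q + kV = 1.625e+07 + 24·125000 = 1.925e+07 m³/yr.
C = 11200/1.925e+07 = 0.0005818 kg/m³ = 0.5818 mg/L.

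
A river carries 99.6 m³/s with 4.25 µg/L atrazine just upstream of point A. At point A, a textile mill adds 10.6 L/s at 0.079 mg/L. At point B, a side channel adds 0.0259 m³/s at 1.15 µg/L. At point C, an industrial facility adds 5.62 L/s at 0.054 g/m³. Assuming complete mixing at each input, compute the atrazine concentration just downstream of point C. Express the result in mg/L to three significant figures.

0.00426 mg/L

4.25 µg/L = 0.00425 mg/L.
10.6 L/s = 0.0106 m³/s.
After input A: C = (99.6·0.00425 + 0.0106·0.079) / 99.61 = 0.004258 mg/L.
1.15 µg/L = 0.00115 mg/L.
After input B: C = (99.61·0.004258 + 0.0259·0.00115) / 99.64 = 0.004257 mg/L.
5.62 L/s = 0.00562 m³/s.
After input C: C = (99.64·0.004257 + 0.00562·0.054) / 99.64 = 0.00426 mg/L.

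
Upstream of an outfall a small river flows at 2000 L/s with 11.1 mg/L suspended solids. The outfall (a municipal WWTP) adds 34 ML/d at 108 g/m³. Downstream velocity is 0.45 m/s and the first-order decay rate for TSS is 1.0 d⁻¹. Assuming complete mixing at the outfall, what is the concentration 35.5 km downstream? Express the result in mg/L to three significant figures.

10.8 mg/L

34 ML/d = 0.3935 m³/s.
2000 L/s = 2 m³/s.
After complete mixing, C₀ = (0.3935·108 + 2·11.1) / 2.394 = 27.03 mg/L.
Travel time t = 3.55e+04 m / 0.45 m/s = 7.889e+04 s = 0.9131 d.
C = 27.03·exp(−1.0·0.9131) = 27.03·0.4013 = 10.85 mg/L.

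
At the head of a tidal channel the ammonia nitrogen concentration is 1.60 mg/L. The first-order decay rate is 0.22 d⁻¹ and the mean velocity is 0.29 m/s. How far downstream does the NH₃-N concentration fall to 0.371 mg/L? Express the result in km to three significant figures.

166 km

From C = C₀·e^(−kt), t = ln(C₀/C)/k = ln(1.60/0.371)/0.22 = 1.462/0.22 = 6.643 d.
Distance = v·t = 0.29 m/s × 5.74e+05 s = 1.665e+05 m = 166.5 km.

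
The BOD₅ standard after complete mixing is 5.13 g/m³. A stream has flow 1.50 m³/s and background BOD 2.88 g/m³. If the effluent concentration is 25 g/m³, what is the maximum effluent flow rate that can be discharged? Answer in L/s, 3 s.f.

Mass balance at complete mixing: C_std·(Q_w + Q_r) = Q_w·C_e + Q_r·C_b.
Rearranging, Q_w = Q_r·(C_std − C_b)/(C_e − C_std) = 1.50·(5.13 − 2.88) / (25 − 5.13) = 0.1699 m³/s.
= 169.9 L/s.

170 L/s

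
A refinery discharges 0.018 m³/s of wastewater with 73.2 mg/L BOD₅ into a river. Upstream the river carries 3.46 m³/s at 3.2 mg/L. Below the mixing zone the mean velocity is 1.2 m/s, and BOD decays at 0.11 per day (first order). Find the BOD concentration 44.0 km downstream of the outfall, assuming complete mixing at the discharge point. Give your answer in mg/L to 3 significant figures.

3.40 mg/L

After complete mixing, C₀ = (0.018·73.2 + 3.46·3.2) / 3.478 = 3.562 mg/L.
Travel time t = 4.4e+04 m / 1.2 m/s = 3.667e+04 s = 0.4244 d.
C = 3.562·exp(−0.11·0.4244) = 3.562·0.9544 = 3.4 mg/L.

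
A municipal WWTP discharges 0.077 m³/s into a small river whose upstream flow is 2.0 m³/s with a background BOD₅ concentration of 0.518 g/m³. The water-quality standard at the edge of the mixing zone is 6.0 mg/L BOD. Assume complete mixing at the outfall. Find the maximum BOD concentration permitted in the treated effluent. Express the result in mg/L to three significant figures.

148 mg/L

Mass balance: 6·2.077 = 0.077·Cₑ + 2·0.518.
Cₑ = (12.46 − 1.036) / 0.077 = 148.4 mg/L.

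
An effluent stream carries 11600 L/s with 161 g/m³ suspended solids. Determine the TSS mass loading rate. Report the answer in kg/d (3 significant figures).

11600 L/s = 11.6 m³/s.
Mass flux = Q·C = 11.6 m³/s × 161 g/m³ = 1868 g/s.
= 1868 g/s × 86.4 = 1.614e+05 kg/d.

161000 kg/d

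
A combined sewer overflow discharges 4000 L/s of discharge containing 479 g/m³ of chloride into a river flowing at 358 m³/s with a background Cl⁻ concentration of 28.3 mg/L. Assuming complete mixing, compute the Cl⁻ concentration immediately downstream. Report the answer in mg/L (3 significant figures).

33.3 mg/L

4000 L/s = 4 m³/s.
Conservation of mass across the mixing zone: C = (4·479 + 358·28.3) / (4 + 358) = 1.205e+04/362 = 33.28 mg/L.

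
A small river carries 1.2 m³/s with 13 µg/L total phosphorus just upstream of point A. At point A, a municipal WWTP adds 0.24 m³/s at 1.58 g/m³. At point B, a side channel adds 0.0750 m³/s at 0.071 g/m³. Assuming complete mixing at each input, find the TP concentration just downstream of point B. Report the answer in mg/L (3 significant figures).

13 µg/L = 0.013 mg/L.
After input A: C = (1.2·0.013 + 0.24·1.58) / 1.44 = 0.2742 mg/L.
After input B: C = (1.44·0.2742 + 0.075·0.071) / 1.515 = 0.2641 mg/L.

0.264 mg/L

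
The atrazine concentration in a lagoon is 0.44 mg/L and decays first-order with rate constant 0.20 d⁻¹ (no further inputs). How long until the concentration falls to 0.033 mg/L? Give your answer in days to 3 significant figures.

13.0 d

t = ln(C₀/C)/k = ln(0.44/0.033)/0.20 = 2.59/0.20 = 12.95 d.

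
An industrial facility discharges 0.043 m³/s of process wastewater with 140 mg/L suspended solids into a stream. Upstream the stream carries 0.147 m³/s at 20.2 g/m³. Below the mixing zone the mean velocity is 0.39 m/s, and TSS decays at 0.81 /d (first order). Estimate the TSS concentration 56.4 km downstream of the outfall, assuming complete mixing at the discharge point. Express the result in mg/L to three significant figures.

After complete mixing, C₀ = (0.043·140 + 0.147·20.2) / 0.19 = 47.31 mg/L.
Travel time t = 5.64e+04 m / 0.39 m/s = 1.446e+05 s = 1.674 d.
C = 47.31·exp(−0.81·1.674) = 47.31·0.2577 = 12.19 mg/L.

12.2 mg/L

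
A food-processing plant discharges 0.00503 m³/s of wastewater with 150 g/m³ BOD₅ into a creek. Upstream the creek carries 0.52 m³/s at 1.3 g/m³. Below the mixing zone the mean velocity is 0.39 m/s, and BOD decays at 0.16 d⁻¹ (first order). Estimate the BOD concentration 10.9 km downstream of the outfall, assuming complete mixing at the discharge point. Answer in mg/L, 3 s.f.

After complete mixing, C₀ = (0.00503·150 + 0.52·1.3) / 0.525 = 2.725 mg/L.
Travel time t = 1.09e+04 m / 0.39 m/s = 2.795e+04 s = 0.3235 d.
C = 2.725·exp(−0.16·0.3235) = 2.725·0.9496 = 2.587 mg/L.

2.59 mg/L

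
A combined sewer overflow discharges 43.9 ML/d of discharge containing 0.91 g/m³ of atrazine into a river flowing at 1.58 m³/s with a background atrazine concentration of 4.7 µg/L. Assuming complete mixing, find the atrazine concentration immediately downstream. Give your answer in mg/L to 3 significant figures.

43.9 ML/d = 0.5081 m³/s.
4.7 µg/L = 0.0047 mg/L.
Flow-weighted mixing gives C = (0.5081·0.91 + 1.58·0.0047) / (0.5081 + 1.58) = 0.4698/2.088 = 0.225 mg/L.

0.225 mg/L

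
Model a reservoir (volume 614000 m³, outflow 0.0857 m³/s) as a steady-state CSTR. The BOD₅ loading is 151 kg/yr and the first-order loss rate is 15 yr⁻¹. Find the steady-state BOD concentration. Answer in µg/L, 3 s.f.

Outflow Q = 0.0857 m³/s × 3.156e+07 s/yr = 2.704e+06 m³/yr.
Steady-state CSTR mass balance: W = Q·C + k·V·C, so C = W/(Q + kV).
Q + kV = 2.704e+06 + 15·614000 = 1.191e+07 m³/yr.
C = 151/1.191e+07 = 1.267e-05 kg/m³ = 0.01267 mg/L = 12.67 µg/L.

12.7 µg/L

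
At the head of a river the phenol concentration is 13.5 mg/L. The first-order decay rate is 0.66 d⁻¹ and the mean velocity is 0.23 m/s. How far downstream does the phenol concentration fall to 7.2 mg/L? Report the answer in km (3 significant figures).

18.9 km

From C = C₀·e^(−kt), t = ln(C₀/C)/k = ln(13.5/7.2)/0.66 = 0.6286/0.66 = 0.9524 d.
Distance = v·t = 0.23 m/s × 8.229e+04 s = 1.893e+04 m = 18.93 km.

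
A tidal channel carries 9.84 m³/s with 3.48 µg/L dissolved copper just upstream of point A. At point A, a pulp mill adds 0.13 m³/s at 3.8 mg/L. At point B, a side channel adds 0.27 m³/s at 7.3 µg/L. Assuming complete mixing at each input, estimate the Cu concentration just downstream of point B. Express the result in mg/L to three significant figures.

3.48 µg/L = 0.00348 mg/L.
After input A: C = (9.84·0.00348 + 0.13·3.8) / 9.97 = 0.05298 mg/L.
7.3 µg/L = 0.0073 mg/L.
After input B: C = (9.97·0.05298 + 0.27·0.0073) / 10.24 = 0.05178 mg/L.

0.0518 mg/L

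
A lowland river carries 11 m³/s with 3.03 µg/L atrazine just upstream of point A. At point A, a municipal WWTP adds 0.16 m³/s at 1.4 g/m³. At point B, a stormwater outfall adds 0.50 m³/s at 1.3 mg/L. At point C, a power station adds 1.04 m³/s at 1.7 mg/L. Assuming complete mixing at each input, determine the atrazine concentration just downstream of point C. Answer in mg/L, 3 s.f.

3.03 µg/L = 0.00303 mg/L.
After input A: C = (11·0.00303 + 0.16·1.4) / 11.16 = 0.02306 mg/L.
After input B: C = (11.16·0.02306 + 0.5·1.3) / 11.66 = 0.07782 mg/L.
After input C: C = (11.66·0.07782 + 1.04·1.7) / 12.7 = 0.2107 mg/L.

0.211 mg/L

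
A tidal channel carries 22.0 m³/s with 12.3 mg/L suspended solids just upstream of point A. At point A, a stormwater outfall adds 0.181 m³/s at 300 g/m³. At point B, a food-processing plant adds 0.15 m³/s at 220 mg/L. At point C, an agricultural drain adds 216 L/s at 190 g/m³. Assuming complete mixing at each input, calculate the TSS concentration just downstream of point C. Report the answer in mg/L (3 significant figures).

17.7 mg/L

After input A: C = (22·12.3 + 0.181·300) / 22.18 = 14.65 mg/L.
After input B: C = (22.18·14.65 + 0.15·220) / 22.33 = 16.03 mg/L.
216 L/s = 0.216 m³/s.
After input C: C = (22.33·16.03 + 0.216·190) / 22.55 = 17.69 mg/L.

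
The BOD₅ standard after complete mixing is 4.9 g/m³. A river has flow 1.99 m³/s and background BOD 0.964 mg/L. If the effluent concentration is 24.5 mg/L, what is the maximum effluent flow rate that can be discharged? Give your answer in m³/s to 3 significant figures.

0.400 m³/s

Mass balance at complete mixing: C_std·(Q_w + Q_r) = Q_w·C_e + Q_r·C_b.
Rearranging, Q_w = Q_r·(C_std − C_b)/(C_e − C_std) = 1.99·(4.9 − 0.964) / (24.5 − 4.9) = 0.3996 m³/s.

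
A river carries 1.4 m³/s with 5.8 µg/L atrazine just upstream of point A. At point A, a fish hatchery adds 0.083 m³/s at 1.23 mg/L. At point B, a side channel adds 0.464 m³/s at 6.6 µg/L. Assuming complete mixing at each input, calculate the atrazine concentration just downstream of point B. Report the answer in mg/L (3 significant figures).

0.0582 mg/L

5.8 µg/L = 0.0058 mg/L.
After input A: C = (1.4·0.0058 + 0.083·1.23) / 1.483 = 0.07432 mg/L.
6.6 µg/L = 0.0066 mg/L.
After input B: C = (1.483·0.07432 + 0.464·0.0066) / 1.947 = 0.05818 mg/L.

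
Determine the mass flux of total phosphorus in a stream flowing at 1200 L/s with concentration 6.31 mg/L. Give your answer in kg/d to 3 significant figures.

654 kg/d

1200 L/s = 1.2 m³/s.
Mass flux = Q·C = 1.2 m³/s × 6.31 g/m³ = 7.572 g/s.
= 7.572 g/s × 86.4 = 654.2 kg/d.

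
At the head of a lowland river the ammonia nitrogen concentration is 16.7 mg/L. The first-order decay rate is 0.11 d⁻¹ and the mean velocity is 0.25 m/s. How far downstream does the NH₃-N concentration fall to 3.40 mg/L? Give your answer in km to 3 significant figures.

From C = C₀·e^(−kt), t = ln(C₀/C)/k = ln(16.7/3.40)/0.11 = 1.592/0.11 = 14.47 d.
Distance = v·t = 0.25 m/s × 1.25e+06 s = 3.125e+05 m = 312.5 km.

313 km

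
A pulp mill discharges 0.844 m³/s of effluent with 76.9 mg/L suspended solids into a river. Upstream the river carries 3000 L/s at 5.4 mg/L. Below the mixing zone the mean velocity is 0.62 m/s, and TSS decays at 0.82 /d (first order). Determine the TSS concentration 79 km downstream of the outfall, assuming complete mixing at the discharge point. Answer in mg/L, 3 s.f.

6.30 mg/L

3000 L/s = 3 m³/s.
After complete mixing, C₀ = (0.844·76.9 + 3·5.4) / 3.844 = 21.1 mg/L.
Travel time t = 7.9e+04 m / 0.62 m/s = 1.274e+05 s = 1.475 d.
C = 21.1·exp(−0.82·1.475) = 21.1·0.2984 = 6.296 mg/L.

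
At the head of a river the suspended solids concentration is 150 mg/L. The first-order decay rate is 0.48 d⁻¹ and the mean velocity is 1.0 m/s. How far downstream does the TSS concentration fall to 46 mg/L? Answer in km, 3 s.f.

213 km

From C = C₀·e^(−kt), t = ln(C₀/C)/k = ln(150/46)/0.48 = 1.182/0.48 = 2.462 d.
Distance = v·t = 1.0 m/s × 2.128e+05 s = 2.128e+05 m = 212.8 km.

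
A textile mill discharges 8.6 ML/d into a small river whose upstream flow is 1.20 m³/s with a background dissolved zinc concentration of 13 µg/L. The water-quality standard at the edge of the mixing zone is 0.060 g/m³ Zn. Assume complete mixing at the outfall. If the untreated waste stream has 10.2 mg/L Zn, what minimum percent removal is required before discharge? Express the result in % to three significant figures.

93.9 %

8.6 ML/d = 0.09954 m³/s.
13 µg/L = 0.013 mg/L.
Mass balance: 0.06·1.3 = 0.09954·Cₑ + 1.2·0.013.
Cₑ = (0.07797 − 0.0156) / 0.09954 = 0.6266 mg/L.
Required removal = 1 − 0.6266/10.2 = 93.86 %.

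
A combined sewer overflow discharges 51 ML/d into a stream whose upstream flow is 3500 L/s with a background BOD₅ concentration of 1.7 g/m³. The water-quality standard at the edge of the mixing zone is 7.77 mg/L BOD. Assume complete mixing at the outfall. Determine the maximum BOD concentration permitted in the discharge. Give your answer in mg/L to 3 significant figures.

43.8 mg/L

51 ML/d = 0.5903 m³/s.
3500 L/s = 3.5 m³/s.
Mass balance: 7.77·4.09 = 0.5903·Cₑ + 3.5·1.7.
Cₑ = (31.78 − 5.95) / 0.5903 = 43.76 mg/L.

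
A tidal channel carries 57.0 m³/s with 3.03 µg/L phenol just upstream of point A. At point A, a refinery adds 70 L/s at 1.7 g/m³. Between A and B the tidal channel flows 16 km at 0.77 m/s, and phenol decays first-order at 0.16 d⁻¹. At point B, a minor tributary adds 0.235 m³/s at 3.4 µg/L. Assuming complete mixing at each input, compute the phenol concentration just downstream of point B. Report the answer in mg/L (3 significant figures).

3.03 µg/L = 0.00303 mg/L.
70 L/s = 0.07 m³/s.
After input A: C = (57·0.00303 + 0.07·1.7) / 57.07 = 0.005111 mg/L.
Over the 16 km reach to input B (t = 2.078e+04 s = 0.2405 d), decay gives C = 0.005111·exp(−0.16·0.2405) = 0.004918 mg/L.
3.4 µg/L = 0.0034 mg/L.
After input B: C = (57.07·0.004918 + 0.235·0.0034) / 57.3 = 0.004912 mg/L.

0.00491 mg/L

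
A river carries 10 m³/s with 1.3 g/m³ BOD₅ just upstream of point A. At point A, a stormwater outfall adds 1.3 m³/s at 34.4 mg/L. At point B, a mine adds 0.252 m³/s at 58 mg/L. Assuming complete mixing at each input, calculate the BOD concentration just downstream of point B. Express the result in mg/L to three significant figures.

After input A: C = (10·1.3 + 1.3·34.4) / 11.3 = 5.108 mg/L.
After input B: C = (11.3·5.108 + 0.252·58) / 11.55 = 6.262 mg/L.

6.26 mg/L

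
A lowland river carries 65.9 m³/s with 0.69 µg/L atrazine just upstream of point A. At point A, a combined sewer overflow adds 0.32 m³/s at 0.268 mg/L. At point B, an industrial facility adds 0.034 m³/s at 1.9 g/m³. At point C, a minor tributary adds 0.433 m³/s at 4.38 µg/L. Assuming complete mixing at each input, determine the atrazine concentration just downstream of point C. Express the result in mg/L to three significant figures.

0.69 µg/L = 0.00069 mg/L.
After input A: C = (65.9·0.00069 + 0.32·0.268) / 66.22 = 0.001982 mg/L.
After input B: C = (66.22·0.001982 + 0.034·1.9) / 66.25 = 0.002956 mg/L.
4.38 µg/L = 0.00438 mg/L.
After input C: C = (66.25·0.002956 + 0.433·0.00438) / 66.69 = 0.002965 mg/L.

0.00297 mg/L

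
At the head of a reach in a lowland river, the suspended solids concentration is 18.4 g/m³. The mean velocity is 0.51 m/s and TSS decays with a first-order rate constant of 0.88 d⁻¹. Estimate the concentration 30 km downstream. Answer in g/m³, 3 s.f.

10.1 g/m³

Travel time t = 30 km / 0.51 m/s = 3e+04/0.51 = 5.882e+04 s = 0.6808 d.
First-order decay: C = 18.4·exp(−0.88·0.6808) = 18.4·0.5493 = 10.11 g/m³.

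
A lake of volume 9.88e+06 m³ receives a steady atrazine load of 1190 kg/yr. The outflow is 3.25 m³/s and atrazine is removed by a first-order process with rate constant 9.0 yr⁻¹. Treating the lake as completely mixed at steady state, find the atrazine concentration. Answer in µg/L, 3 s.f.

Outflow Q = 3.25 m³/s × 3.156e+07 s/yr = 1.026e+08 m³/yr.
Steady-state CSTR mass balance: W = Q·C + k·V·C, so C = W/(Q + kV).
Q + kV = 1.026e+08 + 9.0·9.88e+06 = 1.915e+08 m³/yr.
C = 1190/1.915e+08 = 6.215e-06 kg/m³ = 0.006215 mg/L = 6.215 µg/L.

6.21 µg/L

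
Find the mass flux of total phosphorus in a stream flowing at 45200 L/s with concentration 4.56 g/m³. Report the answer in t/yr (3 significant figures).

6500 t/yr

45200 L/s = 45.2 m³/s.
Mass flux = Q·C = 45.2 m³/s × 4.56 g/m³ = 206.1 g/s.
= 206.1 g/s × 31.56 = 6504 t/yr.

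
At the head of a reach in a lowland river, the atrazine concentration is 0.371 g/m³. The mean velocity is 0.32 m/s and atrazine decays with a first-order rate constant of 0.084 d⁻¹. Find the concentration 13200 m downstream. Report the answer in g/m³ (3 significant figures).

0.356 g/m³

Travel time t = 13200 m / 0.32 m/s = 1.32e+04/0.32 = 4.125e+04 s = 0.4774 d.
First-order decay: C = 0.371·exp(−0.084·0.4774) = 0.371·0.9607 = 0.3564 g/m³.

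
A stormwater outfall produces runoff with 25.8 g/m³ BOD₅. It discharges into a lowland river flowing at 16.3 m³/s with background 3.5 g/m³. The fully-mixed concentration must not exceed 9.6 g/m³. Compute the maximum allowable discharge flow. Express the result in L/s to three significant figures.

Mass balance at complete mixing: C_std·(Q_w + Q_r) = Q_w·C_e + Q_r·C_b.
Rearranging, Q_w = Q_r·(C_std − C_b)/(C_e − C_std) = 16.3·(9.6 − 3.5) / (25.8 − 9.6) = 6.138 m³/s.
= 6138 L/s.

6140 L/s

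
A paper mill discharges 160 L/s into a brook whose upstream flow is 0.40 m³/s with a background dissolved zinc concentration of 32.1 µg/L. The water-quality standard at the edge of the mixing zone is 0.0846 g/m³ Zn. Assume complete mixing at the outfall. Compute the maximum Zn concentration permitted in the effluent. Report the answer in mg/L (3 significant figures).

160 L/s = 0.16 m³/s.
32.1 µg/L = 0.0321 mg/L.
Mass balance: 0.0846·0.56 = 0.16·Cₑ + 0.4·0.0321.
Cₑ = (0.04738 − 0.01284) / 0.16 = 0.2158 mg/L.

0.216 mg/L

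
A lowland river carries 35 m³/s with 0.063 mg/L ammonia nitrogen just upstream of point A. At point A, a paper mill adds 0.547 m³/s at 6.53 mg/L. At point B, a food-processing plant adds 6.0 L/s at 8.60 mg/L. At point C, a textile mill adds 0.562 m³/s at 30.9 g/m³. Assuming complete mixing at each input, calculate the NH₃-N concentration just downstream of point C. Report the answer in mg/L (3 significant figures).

0.642 mg/L

After input A: C = (35·0.063 + 0.547·6.53) / 35.55 = 0.1625 mg/L.
6.0 L/s = 0.006 m³/s.
After input B: C = (35.55·0.1625 + 0.006·8.6) / 35.55 = 0.1639 mg/L.
After input C: C = (35.55·0.1639 + 0.562·30.9) / 36.11 = 0.6422 mg/L.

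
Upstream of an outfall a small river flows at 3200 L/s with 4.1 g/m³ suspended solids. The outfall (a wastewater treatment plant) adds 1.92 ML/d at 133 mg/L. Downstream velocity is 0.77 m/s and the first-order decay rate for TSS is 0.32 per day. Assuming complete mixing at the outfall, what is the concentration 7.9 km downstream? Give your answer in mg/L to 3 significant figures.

4.80 mg/L

1.92 ML/d = 0.02222 m³/s.
3200 L/s = 3.2 m³/s.
After complete mixing, C₀ = (0.02222·133 + 3.2·4.1) / 3.222 = 4.989 mg/L.
Travel time t = 7900 m / 0.77 m/s = 1.026e+04 s = 0.1187 d.
C = 4.989·exp(−0.32·0.1187) = 4.989·0.9627 = 4.803 mg/L.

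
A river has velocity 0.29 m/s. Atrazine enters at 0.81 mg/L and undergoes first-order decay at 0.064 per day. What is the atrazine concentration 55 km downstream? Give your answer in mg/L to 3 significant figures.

Travel time t = 55 km / 0.29 m/s = 5.5e+04/0.29 = 1.897e+05 s = 2.195 d.
First-order decay: C = 0.81·exp(−0.064·2.195) = 0.81·0.8689 = 0.7038 mg/L.

0.704 mg/L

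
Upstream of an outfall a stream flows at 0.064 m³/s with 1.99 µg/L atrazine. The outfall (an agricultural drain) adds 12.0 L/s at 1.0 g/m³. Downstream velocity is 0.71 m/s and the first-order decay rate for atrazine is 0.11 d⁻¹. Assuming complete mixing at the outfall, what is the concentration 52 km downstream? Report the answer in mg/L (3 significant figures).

0.145 mg/L

12.0 L/s = 0.012 m³/s.
1.99 µg/L = 0.00199 mg/L.
After complete mixing, C₀ = (0.012·1 + 0.064·0.00199) / 0.076 = 0.1596 mg/L.
Travel time t = 5.2e+04 m / 0.71 m/s = 7.324e+04 s = 0.8477 d.
C = 0.1596·exp(−0.11·0.8477) = 0.1596·0.911 = 0.1454 mg/L.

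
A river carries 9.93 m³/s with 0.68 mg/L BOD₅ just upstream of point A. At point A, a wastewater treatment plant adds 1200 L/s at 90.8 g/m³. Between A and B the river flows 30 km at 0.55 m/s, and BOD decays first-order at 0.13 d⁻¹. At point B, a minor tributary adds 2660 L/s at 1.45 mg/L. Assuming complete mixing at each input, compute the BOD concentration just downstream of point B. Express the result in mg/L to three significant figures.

1200 L/s = 1.2 m³/s.
After input A: C = (9.93·0.68 + 1.2·90.8) / 11.13 = 10.4 mg/L.
Over the 30 km reach to input B (t = 5.455e+04 s = 0.6313 d), decay gives C = 10.4·exp(−0.13·0.6313) = 9.577 mg/L.
2660 L/s = 2.66 m³/s.
After input B: C = (11.13·9.577 + 2.66·1.45) / 13.79 = 8.01 mg/L.

8.01 mg/L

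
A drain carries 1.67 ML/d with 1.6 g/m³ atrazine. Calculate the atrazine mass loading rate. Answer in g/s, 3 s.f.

0.0309 g/s

1.67 ML/d = 0.01933 m³/s.
Mass flux = Q·C = 0.01933 m³/s × 1.6 g/m³ = 0.03093 g/s.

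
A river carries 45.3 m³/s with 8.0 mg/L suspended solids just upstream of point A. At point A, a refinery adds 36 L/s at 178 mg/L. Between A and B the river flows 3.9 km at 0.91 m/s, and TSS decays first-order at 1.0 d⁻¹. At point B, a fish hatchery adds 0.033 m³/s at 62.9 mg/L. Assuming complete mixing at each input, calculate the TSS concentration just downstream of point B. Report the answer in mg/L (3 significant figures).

36 L/s = 0.036 m³/s.
After input A: C = (45.3·8 + 0.036·178) / 45.34 = 8.135 mg/L.
Over the 3.9 km reach to input B (t = 4286 s = 0.0496 d), decay gives C = 8.135·exp(−1.0·0.0496) = 7.741 mg/L.
After input B: C = (45.34·7.741 + 0.033·62.9) / 45.37 = 7.781 mg/L.

7.78 mg/L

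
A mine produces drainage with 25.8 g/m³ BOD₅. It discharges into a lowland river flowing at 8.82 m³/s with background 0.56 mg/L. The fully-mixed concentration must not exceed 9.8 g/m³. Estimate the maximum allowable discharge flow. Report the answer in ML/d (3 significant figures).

440 ML/d

Mass balance at complete mixing: C_std·(Q_w + Q_r) = Q_w·C_e + Q_r·C_b.
Rearranging, Q_w = Q_r·(C_std − C_b)/(C_e − C_std) = 8.82·(9.8 − 0.56) / (25.8 − 9.8) = 5.094 m³/s.
= 440.1 ML/d.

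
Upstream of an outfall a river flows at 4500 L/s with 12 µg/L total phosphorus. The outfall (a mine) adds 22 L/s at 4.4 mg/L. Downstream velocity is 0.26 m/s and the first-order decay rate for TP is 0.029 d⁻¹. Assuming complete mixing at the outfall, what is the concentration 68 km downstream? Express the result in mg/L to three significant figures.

22 L/s = 0.022 m³/s.
4500 L/s = 4.5 m³/s.
12 µg/L = 0.012 mg/L.
After complete mixing, C₀ = (0.022·4.4 + 4.5·0.012) / 4.522 = 0.03335 mg/L.
Travel time t = 6.8e+04 m / 0.26 m/s = 2.615e+05 s = 3.027 d.
C = 0.03335·exp(−0.029·3.027) = 0.03335·0.916 = 0.03055 mg/L.

0.0305 mg/L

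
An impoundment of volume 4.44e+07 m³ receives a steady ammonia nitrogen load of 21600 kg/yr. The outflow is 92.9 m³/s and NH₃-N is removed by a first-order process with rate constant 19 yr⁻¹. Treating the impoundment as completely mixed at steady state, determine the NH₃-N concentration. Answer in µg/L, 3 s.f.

5.72 µg/L

Outflow Q = 92.9 m³/s × 3.156e+07 s/yr = 2.932e+09 m³/yr.
Steady-state CSTR mass balance: W = Q·C + k·V·C, so C = W/(Q + kV).
Q + kV = 2.932e+09 + 19·4.44e+07 = 3.775e+09 m³/yr.
C = 21600/3.775e+09 = 5.721e-06 kg/m³ = 0.005721 mg/L = 5.721 µg/L.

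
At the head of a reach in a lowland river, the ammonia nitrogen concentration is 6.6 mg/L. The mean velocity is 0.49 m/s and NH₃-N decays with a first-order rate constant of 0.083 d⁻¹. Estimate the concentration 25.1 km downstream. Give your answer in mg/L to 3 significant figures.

Travel time t = 25.1 km / 0.49 m/s = 2.51e+04/0.49 = 5.122e+04 s = 0.5929 d.
First-order decay: C = 6.6·exp(−0.083·0.5929) = 6.6·0.952 = 6.283 mg/L.

6.28 mg/L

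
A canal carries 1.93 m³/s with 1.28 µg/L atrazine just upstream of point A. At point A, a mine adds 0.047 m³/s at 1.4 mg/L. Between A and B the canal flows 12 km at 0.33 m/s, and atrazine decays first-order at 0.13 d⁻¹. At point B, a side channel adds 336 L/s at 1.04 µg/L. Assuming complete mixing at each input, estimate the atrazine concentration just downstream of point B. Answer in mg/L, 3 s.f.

0.0281 mg/L

1.28 µg/L = 0.00128 mg/L.
After input A: C = (1.93·0.00128 + 0.047·1.4) / 1.977 = 0.03453 mg/L.
Over the 12 km reach to input B (t = 3.636e+04 s = 0.4209 d), decay gives C = 0.03453·exp(−0.13·0.4209) = 0.03269 mg/L.
336 L/s = 0.336 m³/s.
1.04 µg/L = 0.00104 mg/L.
After input B: C = (1.977·0.03269 + 0.336·0.00104) / 2.313 = 0.0281 mg/L.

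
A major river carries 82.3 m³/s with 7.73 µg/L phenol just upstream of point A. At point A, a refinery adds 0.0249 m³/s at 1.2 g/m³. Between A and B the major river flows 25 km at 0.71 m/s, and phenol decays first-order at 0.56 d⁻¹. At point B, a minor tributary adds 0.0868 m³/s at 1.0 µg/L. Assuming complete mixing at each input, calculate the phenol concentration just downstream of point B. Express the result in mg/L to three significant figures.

7.73 µg/L = 0.00773 mg/L.
After input A: C = (82.3·0.00773 + 0.0249·1.2) / 82.32 = 0.008091 mg/L.
Over the 25 km reach to input B (t = 3.521e+04 s = 0.4075 d), decay gives C = 0.008091·exp(−0.56·0.4075) = 0.00644 mg/L.
1.0 µg/L = 0.001 mg/L.
After input B: C = (82.32·0.00644 + 0.0868·0.001) / 82.41 = 0.006434 mg/L.

0.00643 mg/L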